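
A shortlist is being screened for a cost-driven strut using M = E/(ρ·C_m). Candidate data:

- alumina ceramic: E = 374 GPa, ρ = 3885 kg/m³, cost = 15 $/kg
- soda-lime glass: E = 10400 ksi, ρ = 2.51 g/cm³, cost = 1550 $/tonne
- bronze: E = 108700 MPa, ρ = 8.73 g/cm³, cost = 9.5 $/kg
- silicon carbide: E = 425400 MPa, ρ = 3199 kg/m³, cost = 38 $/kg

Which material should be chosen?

Convert each candidate to consistent units, then evaluate M:
  alumina ceramic: E = 374.0 GPa, ρ = 3885 kg/m³, cost = 15.00 $/kg
  soda-lime glass: E = 71.71 GPa, ρ = 2510 kg/m³, cost = 1.550 $/kg
  bronze: E = 108.7 GPa, ρ = 8730 kg/m³, cost = 9.500 $/kg
  silicon carbide: E = 425.4 GPa, ρ = 3199 kg/m³, cost = 38.00 $/kg
  soda-lime glass: M = 18.4 MN·m per $
  alumina ceramic: M = 6.42 MN·m per $
  silicon carbide: M = 3.50 MN·m per $
  bronze: M = 1.31 MN·m per $
The maximum is for soda-lime glass.

soda-lime glass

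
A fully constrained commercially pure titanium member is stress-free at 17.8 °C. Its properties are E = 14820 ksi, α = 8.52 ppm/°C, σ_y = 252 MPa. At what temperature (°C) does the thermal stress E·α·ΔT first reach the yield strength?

307 °C

E = 14820 ksi = 102.2 GPa.
E·α·ΔT = 252.0 MPa ⇒ ΔT = 252.0 / (102.2×10³ × 8.52×10⁻⁶) = 289.5 K.
T = 17.8 + 289.5 = 307.3 °C.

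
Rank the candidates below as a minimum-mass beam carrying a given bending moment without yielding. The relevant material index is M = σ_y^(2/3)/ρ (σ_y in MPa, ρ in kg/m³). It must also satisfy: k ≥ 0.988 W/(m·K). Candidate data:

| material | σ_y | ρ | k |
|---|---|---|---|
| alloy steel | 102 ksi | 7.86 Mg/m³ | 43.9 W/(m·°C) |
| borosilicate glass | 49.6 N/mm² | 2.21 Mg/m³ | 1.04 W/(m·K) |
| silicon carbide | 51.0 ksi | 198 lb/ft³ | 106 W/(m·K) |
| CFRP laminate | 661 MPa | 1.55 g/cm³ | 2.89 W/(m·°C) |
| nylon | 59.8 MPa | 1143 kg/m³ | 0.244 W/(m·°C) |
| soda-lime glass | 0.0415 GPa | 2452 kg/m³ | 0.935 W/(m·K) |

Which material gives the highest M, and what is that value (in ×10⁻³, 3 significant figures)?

CFRP laminate, M = 49.0×10⁻³

Screen on constraints: k ≥ 0.988 W/(m·K). Survivors: alloy steel, borosilicate glass, silicon carbide, CFRP laminate.
Putting every candidate on a common basis:
  alloy steel: σ_y = 703.3 MPa, ρ = 7860 kg/m³
  borosilicate glass: σ_y = 49.60 MPa, ρ = 2210 kg/m³
  silicon carbide: σ_y = 351.6 MPa, ρ = 3172 kg/m³
  CFRP laminate: σ_y = 661.0 MPa, ρ = 1550 kg/m³
  CFRP laminate: M = 49.0×10⁻³
  silicon carbide: M = 15.7×10⁻³
  alloy steel: M = 10.1×10⁻³
  borosilicate glass: M = 6.11×10⁻³
Highest index: CFRP laminate.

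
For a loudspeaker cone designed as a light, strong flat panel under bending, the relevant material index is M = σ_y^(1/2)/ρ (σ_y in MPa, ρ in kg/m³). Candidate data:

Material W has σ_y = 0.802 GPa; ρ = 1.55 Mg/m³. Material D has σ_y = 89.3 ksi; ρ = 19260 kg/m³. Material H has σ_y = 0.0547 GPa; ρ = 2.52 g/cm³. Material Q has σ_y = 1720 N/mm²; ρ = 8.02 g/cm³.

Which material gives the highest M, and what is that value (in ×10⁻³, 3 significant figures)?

Convert each candidate to consistent units, then evaluate M:
  material W: σ_y = 802.0 MPa, ρ = 1550 kg/m³
  material D: σ_y = 615.7 MPa, ρ = 19260 kg/m³
  material H: σ_y = 54.70 MPa, ρ = 2520 kg/m³
  material Q: σ_y = 1720 MPa, ρ = 8020 kg/m³
  material W: M = 18.3×10⁻³
  material Q: M = 5.17×10⁻³
  material H: M = 2.93×10⁻³
  material D: M = 1.29×10⁻³
Highest index: material W.

material W, M = 18.3×10⁻³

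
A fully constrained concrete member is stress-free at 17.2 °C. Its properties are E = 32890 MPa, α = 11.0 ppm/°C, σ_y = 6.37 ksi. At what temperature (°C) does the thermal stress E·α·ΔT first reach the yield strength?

E = 32890 MPa = 32.89 GPa.
σ_y = 6.37 ksi = 43.92 MPa.
E·α·ΔT = 43.92 MPa ⇒ ΔT = 43.92 / (32.89×10³ × 11.0×10⁻⁶) = 121.4 K.
T = 17.2 + 121.4 = 138.6 °C.

139 °C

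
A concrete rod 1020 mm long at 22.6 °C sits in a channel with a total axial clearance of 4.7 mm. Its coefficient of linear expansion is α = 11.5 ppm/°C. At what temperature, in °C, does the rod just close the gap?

α·L₀·ΔT = 4.7 mm ⇒ ΔT = 4.7 / (11.5×10⁻⁶ × 1020.0) = 400.7 K.
T = 22.6 + 400.7 = 423.3 °C.

423 °C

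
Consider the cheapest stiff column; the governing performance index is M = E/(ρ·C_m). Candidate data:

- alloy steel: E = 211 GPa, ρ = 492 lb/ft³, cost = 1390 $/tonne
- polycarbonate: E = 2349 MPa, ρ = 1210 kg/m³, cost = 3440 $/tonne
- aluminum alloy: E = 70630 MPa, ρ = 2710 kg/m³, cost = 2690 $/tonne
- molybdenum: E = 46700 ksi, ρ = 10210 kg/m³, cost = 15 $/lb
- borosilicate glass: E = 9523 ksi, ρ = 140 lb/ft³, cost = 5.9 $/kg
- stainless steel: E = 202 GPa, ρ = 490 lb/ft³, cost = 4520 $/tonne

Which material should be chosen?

alloy steel

Convert each candidate to consistent units, then evaluate M:
  alloy steel: E = 211.0 GPa, ρ = 7881 kg/m³, cost = 1.390 $/kg
  polycarbonate: E = 2.349 GPa, ρ = 1210 kg/m³, cost = 3.440 $/kg
  aluminum alloy: E = 70.63 GPa, ρ = 2710 kg/m³, cost = 2.690 $/kg
  molybdenum: E = 322.0 GPa, ρ = 10210 kg/m³, cost = 33.07 $/kg
  borosilicate glass: E = 65.66 GPa, ρ = 2243 kg/m³, cost = 5.900 $/kg
  stainless steel: E = 202.0 GPa, ρ = 7849 kg/m³, cost = 4.520 $/kg
  alloy steel: M = 19.3 MN·m per $
  aluminum alloy: M = 9.69 MN·m per $
  stainless steel: M = 5.69 MN·m per $
  borosilicate glass: M = 4.96 MN·m per $
  molybdenum: M = 0.954 MN·m per $
  polycarbonate: M = 0.564 MN·m per $
Alloy steel ranks first.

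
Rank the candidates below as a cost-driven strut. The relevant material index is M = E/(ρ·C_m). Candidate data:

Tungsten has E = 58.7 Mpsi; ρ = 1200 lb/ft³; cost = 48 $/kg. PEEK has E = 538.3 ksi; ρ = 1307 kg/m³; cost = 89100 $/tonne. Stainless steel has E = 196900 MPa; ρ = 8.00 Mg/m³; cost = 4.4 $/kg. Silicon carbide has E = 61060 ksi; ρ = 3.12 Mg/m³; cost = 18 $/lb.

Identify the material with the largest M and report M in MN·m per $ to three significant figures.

After converting to SI:
  tungsten: E = 404.7 GPa, ρ = 19220 kg/m³, cost = 48.00 $/kg
  PEEK: E = 3.711 GPa, ρ = 1307 kg/m³, cost = 89.10 $/kg
  stainless steel: E = 196.9 GPa, ρ = 8000 kg/m³, cost = 4.400 $/kg
  silicon carbide: E = 421.0 GPa, ρ = 3120 kg/m³, cost = 39.68 $/kg
  stainless steel: M = 5.59 MN·m per $
  silicon carbide: M = 3.40 MN·m per $
  tungsten: M = 0.439 MN·m per $
  PEEK: M = 0.0319 MN·m per $
Stainless steel ranks first.

stainless steel, M = 5.59 MN·m per $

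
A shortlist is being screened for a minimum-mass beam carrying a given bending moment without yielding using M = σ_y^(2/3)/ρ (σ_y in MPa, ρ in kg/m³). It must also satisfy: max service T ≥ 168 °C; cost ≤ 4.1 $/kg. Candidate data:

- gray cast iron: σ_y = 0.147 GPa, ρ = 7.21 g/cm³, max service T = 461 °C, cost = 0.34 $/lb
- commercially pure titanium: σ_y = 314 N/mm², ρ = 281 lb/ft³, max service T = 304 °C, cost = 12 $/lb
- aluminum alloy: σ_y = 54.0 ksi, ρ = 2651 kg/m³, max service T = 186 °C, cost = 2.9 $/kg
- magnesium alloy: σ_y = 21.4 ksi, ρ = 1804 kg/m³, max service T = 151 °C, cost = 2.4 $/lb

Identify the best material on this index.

aluminum alloy

Screen on constraints: max service T ≥ 168 °C; cost ≤ 4.1 $/kg. Survivors: gray cast iron, aluminum alloy.
Normalizing units and computing the index:
  gray cast iron: σ_y = 147.0 MPa, ρ = 7210 kg/m³
  aluminum alloy: σ_y = 372.3 MPa, ρ = 2651 kg/m³
  aluminum alloy: M = 19.5×10⁻³
  gray cast iron: M = 3.86×10⁻³
Aluminum alloy ranks first.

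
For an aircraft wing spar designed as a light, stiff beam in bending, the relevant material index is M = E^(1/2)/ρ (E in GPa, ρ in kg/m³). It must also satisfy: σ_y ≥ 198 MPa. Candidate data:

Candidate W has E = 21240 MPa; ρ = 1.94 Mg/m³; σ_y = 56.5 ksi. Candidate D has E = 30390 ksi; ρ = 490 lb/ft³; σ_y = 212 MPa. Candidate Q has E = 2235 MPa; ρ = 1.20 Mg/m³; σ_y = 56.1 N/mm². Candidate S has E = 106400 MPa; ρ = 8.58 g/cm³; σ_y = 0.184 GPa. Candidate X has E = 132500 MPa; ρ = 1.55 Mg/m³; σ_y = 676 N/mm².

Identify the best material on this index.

Screen on constraints: σ_y ≥ 198 MPa. Survivors: candidate W, candidate D, candidate X.
Putting every candidate on a common basis:
  candidate W: E = 21.24 GPa, ρ = 1940 kg/m³
  candidate D: E = 209.5 GPa, ρ = 7849 kg/m³
  candidate X: E = 132.5 GPa, ρ = 1550 kg/m³
  candidate X: M = 7.43×10⁻³
  candidate W: M = 2.38×10⁻³
  candidate D: M = 1.84×10⁻³
The maximum is for candidate X.

candidate X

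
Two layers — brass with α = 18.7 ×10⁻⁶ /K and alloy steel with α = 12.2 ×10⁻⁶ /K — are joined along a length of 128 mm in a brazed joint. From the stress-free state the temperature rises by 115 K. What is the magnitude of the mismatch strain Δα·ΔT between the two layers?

7.47×10⁻⁴

Δα = |18.7 − 12.2|×10⁻⁶/K = 6.50×10⁻⁶/K.
Mismatch strain = Δα·ΔT = 6.50×10⁻⁶ × 115.0 = 7.47×10⁻⁴.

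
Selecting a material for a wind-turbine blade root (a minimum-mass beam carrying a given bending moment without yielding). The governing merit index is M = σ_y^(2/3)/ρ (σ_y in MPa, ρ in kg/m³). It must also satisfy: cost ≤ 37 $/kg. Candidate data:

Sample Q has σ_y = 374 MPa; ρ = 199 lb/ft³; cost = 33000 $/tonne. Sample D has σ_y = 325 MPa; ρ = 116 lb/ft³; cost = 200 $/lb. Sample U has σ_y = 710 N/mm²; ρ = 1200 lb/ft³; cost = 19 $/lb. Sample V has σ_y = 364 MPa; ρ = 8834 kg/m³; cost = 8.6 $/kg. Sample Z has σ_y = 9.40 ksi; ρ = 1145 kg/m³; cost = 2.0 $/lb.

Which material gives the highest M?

Screen on constraints: cost ≤ 37 $/kg. Survivors: sample Q, sample V, sample Z.
Normalizing units and computing the index:
  sample Q: σ_y = 374.0 MPa, ρ = 3188 kg/m³
  sample V: σ_y = 364.0 MPa, ρ = 8834 kg/m³
  sample Z: σ_y = 64.81 MPa, ρ = 1145 kg/m³
  sample Q: M = 16.3×10⁻³
  sample Z: M = 14.1×10⁻³
  sample V: M = 5.77×10⁻³
Sample Q ranks first.

sample Q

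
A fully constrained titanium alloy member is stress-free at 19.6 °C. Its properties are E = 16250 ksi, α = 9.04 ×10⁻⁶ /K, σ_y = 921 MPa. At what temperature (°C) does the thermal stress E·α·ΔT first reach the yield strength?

929 °C

E = 16250 ksi = 112.0 GPa.
E·α·ΔT = 921.0 MPa ⇒ ΔT = 921.0 / (112.0×10³ × 9.04×10⁻⁶) = 909.3 K.
T = 19.6 + 909.3 = 928.9 °C.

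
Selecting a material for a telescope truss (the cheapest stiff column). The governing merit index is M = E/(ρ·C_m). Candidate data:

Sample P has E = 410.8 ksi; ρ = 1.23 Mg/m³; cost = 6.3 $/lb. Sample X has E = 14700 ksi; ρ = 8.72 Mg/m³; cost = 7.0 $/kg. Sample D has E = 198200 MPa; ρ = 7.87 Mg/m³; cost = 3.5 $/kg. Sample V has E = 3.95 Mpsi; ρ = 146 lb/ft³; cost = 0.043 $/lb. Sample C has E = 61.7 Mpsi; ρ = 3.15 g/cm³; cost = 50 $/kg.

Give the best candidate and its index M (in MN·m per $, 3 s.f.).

After converting to SI:
  sample P: E = 2.832 GPa, ρ = 1230 kg/m³, cost = 13.89 $/kg
  sample X: E = 101.4 GPa, ρ = 8720 kg/m³, cost = 7.000 $/kg
  sample D: E = 198.2 GPa, ρ = 7870 kg/m³, cost = 3.500 $/kg
  sample V: E = 27.23 GPa, ρ = 2339 kg/m³, cost = 0.09480 $/kg
  sample C: E = 425.4 GPa, ρ = 3150 kg/m³, cost = 50.00 $/kg
  sample V: M = 123 MN·m per $
  sample D: M = 7.20 MN·m per $
  sample C: M = 2.70 MN·m per $
  sample X: M = 1.66 MN·m per $
  sample P: M = 0.166 MN·m per $
Highest index: sample V.

sample V, M = 123 MN·m per $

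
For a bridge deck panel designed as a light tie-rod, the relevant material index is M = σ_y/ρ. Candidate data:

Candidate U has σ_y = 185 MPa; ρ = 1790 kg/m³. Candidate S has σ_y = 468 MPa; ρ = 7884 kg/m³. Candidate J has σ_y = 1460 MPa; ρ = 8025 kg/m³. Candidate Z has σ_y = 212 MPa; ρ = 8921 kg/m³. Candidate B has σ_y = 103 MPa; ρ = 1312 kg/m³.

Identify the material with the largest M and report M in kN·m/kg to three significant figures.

candidate J, M = 182 kN·m/kg

Evaluate M for each candidate:
  candidate J: M = 182 kN·m/kg
  candidate U: M = 103 kN·m/kg
  candidate B: M = 78.5 kN·m/kg
  candidate S: M = 59.4 kN·m/kg
  candidate Z: M = 23.8 kN·m/kg
The maximum is for candidate J.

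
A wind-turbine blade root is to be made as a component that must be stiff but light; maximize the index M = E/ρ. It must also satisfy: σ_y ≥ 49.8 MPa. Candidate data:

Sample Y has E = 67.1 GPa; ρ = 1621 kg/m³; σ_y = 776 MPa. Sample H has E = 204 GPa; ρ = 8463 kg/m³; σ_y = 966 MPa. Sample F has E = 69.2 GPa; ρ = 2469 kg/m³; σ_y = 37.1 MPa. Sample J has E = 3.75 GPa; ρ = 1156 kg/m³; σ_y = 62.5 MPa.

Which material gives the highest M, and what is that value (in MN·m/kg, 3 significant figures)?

sample Y, M = 41.4 MN·m/kg

Screen on constraints: σ_y ≥ 49.8 MPa. Survivors: sample Y, sample H, sample J.
Evaluate M for each candidate:
  sample Y: M = 41.4 MN·m/kg
  sample H: M = 24.1 MN·m/kg
  sample J: M = 3.24 MN·m/kg
The maximum is for sample Y.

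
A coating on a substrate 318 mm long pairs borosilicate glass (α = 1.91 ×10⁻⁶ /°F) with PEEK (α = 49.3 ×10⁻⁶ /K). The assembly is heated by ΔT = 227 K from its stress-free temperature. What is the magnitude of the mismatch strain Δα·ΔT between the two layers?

borosilicate glass: α = 1.91×10⁻⁶/°F × 9/5 = 3.44×10⁻⁶/K.
Δα = |3.44 − 49.3|×10⁻⁶/K = 45.9×10⁻⁶/K.
Mismatch strain = Δα·ΔT = 45.9×10⁻⁶ × 227.0 = 0.0104.

0.0104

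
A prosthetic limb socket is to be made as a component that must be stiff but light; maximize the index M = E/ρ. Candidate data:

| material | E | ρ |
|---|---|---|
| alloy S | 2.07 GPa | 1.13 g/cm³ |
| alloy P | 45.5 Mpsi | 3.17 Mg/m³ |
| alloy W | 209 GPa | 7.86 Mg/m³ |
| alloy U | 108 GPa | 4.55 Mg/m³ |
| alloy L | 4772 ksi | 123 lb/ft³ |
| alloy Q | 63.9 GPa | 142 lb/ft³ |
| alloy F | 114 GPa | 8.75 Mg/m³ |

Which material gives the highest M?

alloy P

After converting to SI:
  alloy S: E = 2.070 GPa, ρ = 1130 kg/m³
  alloy P: E = 313.7 GPa, ρ = 3170 kg/m³
  alloy W: E = 209.0 GPa, ρ = 7860 kg/m³
  alloy U: E = 108.0 GPa, ρ = 4550 kg/m³
  alloy L: E = 32.90 GPa, ρ = 1970 kg/m³
  alloy Q: E = 63.90 GPa, ρ = 2275 kg/m³
  alloy F: E = 114.0 GPa, ρ = 8750 kg/m³
  alloy P: M = 99.0 MN·m/kg
  alloy Q: M = 28.1 MN·m/kg
  alloy W: M = 26.6 MN·m/kg
  alloy U: M = 23.7 MN·m/kg
  alloy L: M = 16.7 MN·m/kg
  alloy F: M = 13.0 MN·m/kg
  alloy S: M = 1.83 MN·m/kg
Alloy P has the largest M.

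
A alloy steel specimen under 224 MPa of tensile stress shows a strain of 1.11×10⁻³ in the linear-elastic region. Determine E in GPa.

202 GPa

E = σ/ε = 224 MPa / 1.11×10⁻³ = 201800 MPa = 202 GPa.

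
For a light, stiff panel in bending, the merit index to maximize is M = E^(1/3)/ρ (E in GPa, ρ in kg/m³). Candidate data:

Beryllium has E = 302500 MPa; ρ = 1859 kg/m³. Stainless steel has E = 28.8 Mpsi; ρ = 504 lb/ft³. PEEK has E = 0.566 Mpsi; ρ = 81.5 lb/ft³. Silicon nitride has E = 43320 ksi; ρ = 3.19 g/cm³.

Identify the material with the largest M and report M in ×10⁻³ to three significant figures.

In SI units:
  beryllium: E = 302.5 GPa, ρ = 1859 kg/m³
  stainless steel: E = 198.6 GPa, ρ = 8073 kg/m³
  PEEK: E = 3.902 GPa, ρ = 1306 kg/m³
  silicon nitride: E = 298.7 GPa, ρ = 3190 kg/m³
  beryllium: M = 3.61×10⁻³
  silicon nitride: M = 2.10×10⁻³
  PEEK: M = 1.21×10⁻³
  stainless steel: M = 0.723×10⁻³
Beryllium has the largest M.

beryllium, M = 3.61×10⁻³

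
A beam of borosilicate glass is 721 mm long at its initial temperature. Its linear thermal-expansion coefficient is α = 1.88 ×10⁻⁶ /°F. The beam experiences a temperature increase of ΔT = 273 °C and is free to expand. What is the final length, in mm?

Convert α: 1.88×10⁻⁶/°F × (9/5) = 3.38×10⁻⁶/K.
ΔL = α·L₀·ΔT = 3.38×10⁻⁶ × 721 mm × 273.0 K = 0.666 mm.
L = L₀ + ΔL = 721 + 0.666 = 721.67 mm.

721.67 mm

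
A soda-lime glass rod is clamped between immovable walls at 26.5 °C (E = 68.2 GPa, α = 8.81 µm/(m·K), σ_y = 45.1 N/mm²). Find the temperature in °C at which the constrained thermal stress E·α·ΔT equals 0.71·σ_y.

79.8 °C

σ_y = 45.1 N/mm² = 45.10 MPa.
E·α·ΔT = 32.02 MPa ⇒ ΔT = 32.02 / (68.20×10³ × 8.81×10⁻⁶) = 53.29 K.
T = 26.5 + 53.29 = 79.79 °C.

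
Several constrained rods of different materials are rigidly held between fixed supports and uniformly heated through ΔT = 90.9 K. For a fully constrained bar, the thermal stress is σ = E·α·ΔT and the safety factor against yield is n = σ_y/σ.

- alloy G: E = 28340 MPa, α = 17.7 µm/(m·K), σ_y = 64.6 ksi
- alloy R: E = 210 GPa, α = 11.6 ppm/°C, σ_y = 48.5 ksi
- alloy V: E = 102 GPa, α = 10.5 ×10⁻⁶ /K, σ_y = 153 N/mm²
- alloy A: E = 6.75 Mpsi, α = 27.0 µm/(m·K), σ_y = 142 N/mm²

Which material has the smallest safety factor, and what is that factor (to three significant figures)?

alloy A, n = 1.24

Per material, after unit conversion:
  alloy G: E = 28.34, α = 17.7, σ_y = 445.4 → σ = 45.6 MPa, n = 9.77
  alloy R: E = 210.0, α = 11.6, σ_y = 334.4 → σ = 221 MPa, n = 1.51
  alloy V: E = 102.0, α = 10.5, σ_y = 153.0 → σ = 97.4 MPa, n = 1.57
  alloy A: E = 46.54, α = 27.0, σ_y = 142.0 → σ = 114 MPa, n = 1.24
Alloy A has the lowest safety factor, n = 1.24.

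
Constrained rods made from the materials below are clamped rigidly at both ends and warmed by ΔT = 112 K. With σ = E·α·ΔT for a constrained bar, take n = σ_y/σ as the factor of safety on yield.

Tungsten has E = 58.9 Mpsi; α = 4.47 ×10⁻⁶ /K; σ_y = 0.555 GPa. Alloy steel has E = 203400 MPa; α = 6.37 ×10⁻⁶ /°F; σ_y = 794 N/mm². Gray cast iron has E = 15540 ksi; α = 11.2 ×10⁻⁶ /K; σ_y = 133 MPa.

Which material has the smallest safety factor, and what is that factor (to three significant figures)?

gray cast iron, n = 0.990

With everything in SI (GPa, ×10⁻⁶/K, MPa):
  tungsten: E = 406.1, α = 4.47, σ_y = 555.0 → σ = 203 MPa, n = 2.73
  alloy steel: E = 203.4, α = 11.5, σ_y = 794.0 → σ = 261 MPa, n = 3.04
  gray cast iron: E = 107.1, α = 11.2, σ_y = 133.0 → σ = 134 MPa, n = 0.990
The minimum is gray cast iron at n = 0.990.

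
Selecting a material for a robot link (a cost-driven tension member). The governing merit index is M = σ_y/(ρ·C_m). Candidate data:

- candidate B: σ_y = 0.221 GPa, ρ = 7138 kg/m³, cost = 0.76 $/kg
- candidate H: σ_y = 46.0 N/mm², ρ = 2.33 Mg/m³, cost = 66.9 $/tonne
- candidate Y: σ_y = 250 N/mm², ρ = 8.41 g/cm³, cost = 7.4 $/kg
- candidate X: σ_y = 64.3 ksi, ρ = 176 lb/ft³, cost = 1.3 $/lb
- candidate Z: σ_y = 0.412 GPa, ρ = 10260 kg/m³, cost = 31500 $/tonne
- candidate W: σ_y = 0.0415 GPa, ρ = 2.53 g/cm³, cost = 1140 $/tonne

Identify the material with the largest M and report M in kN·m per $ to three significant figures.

Convert each candidate to consistent units, then evaluate M:
  candidate B: σ_y = 221.0 MPa, ρ = 7138 kg/m³, cost = 0.7600 $/kg
  candidate H: σ_y = 46.00 MPa, ρ = 2330 kg/m³, cost = 0.06690 $/kg
  candidate Y: σ_y = 250.0 MPa, ρ = 8410 kg/m³, cost = 7.400 $/kg
  candidate X: σ_y = 443.3 MPa, ρ = 2819 kg/m³, cost = 2.866 $/kg
  candidate Z: σ_y = 412.0 MPa, ρ = 10260 kg/m³, cost = 31.50 $/kg
  candidate W: σ_y = 41.50 MPa, ρ = 2530 kg/m³, cost = 1.140 $/kg
  candidate H: M = 295 kN·m per $
  candidate X: M = 54.9 kN·m per $
  candidate B: M = 40.7 kN·m per $
  candidate W: M = 14.4 kN·m per $
  candidate Y: M = 4.02 kN·m per $
  candidate Z: M = 1.27 kN·m per $
Candidate H has the largest M.

candidate H, M = 295 kN·m per $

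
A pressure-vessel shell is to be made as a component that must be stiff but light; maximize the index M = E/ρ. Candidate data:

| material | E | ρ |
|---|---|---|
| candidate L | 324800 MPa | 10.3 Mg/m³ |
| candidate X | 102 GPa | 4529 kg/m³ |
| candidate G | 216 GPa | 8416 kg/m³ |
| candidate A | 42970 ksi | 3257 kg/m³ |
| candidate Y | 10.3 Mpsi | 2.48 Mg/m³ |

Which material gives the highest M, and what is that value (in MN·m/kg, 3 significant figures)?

Normalizing units and computing the index:
  candidate L: E = 324.8 GPa, ρ = 10300 kg/m³
  candidate X: E = 102.0 GPa, ρ = 4529 kg/m³
  candidate G: E = 216.0 GPa, ρ = 8416 kg/m³
  candidate A: E = 296.3 GPa, ρ = 3257 kg/m³
  candidate Y: E = 71.02 GPa, ρ = 2480 kg/m³
  candidate A: M = 91.0 MN·m/kg
  candidate L: M = 31.5 MN·m/kg
  candidate Y: M = 28.6 MN·m/kg
  candidate G: M = 25.7 MN·m/kg
  candidate X: M = 22.5 MN·m/kg
Candidate A has the largest M.

candidate A, M = 91.0 MN·m/kg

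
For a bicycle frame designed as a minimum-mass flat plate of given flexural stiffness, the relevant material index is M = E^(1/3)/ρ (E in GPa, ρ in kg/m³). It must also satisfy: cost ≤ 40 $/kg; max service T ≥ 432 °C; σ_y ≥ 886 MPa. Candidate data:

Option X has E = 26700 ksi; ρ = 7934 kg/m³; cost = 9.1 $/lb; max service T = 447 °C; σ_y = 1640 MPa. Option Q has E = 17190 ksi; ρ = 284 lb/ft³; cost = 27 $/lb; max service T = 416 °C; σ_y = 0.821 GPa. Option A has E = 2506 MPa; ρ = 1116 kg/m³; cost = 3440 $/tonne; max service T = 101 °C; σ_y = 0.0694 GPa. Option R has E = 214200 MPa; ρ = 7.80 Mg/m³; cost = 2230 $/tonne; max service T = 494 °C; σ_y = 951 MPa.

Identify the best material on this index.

Screen on constraints: cost ≤ 40 $/kg; max service T ≥ 432 °C; σ_y ≥ 886 MPa. Survivors: option X, option R.
In SI units:
  option X: E = 184.1 GPa, ρ = 7934 kg/m³
  option R: E = 214.2 GPa, ρ = 7800 kg/m³
  option R: M = 0.767×10⁻³
  option X: M = 0.717×10⁻³
Highest index: option R.

option R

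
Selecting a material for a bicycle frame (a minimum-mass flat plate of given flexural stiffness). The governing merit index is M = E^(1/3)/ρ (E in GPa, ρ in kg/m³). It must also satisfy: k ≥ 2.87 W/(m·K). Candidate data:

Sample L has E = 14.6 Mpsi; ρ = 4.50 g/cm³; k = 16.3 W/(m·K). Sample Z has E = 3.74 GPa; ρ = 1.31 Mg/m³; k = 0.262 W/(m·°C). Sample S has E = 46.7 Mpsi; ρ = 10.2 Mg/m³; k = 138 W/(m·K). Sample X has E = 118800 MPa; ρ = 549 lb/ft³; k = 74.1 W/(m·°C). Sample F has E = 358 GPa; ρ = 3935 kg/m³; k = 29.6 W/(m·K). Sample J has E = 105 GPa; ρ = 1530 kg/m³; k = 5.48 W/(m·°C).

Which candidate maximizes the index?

Screen on constraints: k ≥ 2.87 W/(m·K). Survivors: sample L, sample S, sample X, sample F, sample J.
Normalizing units and computing the index:
  sample L: E = 100.7 GPa, ρ = 4500 kg/m³
  sample S: E = 322.0 GPa, ρ = 10200 kg/m³
  sample X: E = 118.8 GPa, ρ = 8794 kg/m³
  sample F: E = 358.0 GPa, ρ = 3935 kg/m³
  sample J: E = 105.0 GPa, ρ = 1530 kg/m³
  sample J: M = 3.08×10⁻³
  sample F: M = 1.80×10⁻³
  sample L: M = 1.03×10⁻³
  sample S: M = 0.672×10⁻³
  sample X: M = 0.559×10⁻³
Sample J ranks first.

sample J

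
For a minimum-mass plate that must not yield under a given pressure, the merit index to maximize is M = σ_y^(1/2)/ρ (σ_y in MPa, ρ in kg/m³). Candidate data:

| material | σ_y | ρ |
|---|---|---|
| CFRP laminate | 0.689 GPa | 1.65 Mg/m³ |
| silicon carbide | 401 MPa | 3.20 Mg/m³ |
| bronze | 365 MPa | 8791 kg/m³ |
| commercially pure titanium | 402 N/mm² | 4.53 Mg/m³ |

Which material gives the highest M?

CFRP laminate

Convert each candidate to consistent units, then evaluate M:
  CFRP laminate: σ_y = 689.0 MPa, ρ = 1650 kg/m³
  silicon carbide: σ_y = 401.0 MPa, ρ = 3200 kg/m³
  bronze: σ_y = 365.0 MPa, ρ = 8791 kg/m³
  commercially pure titanium: σ_y = 402.0 MPa, ρ = 4530 kg/m³
  CFRP laminate: M = 15.9×10⁻³
  silicon carbide: M = 6.26×10⁻³
  commercially pure titanium: M = 4.43×10⁻³
  bronze: M = 2.17×10⁻³
The maximum is for CFRP laminate.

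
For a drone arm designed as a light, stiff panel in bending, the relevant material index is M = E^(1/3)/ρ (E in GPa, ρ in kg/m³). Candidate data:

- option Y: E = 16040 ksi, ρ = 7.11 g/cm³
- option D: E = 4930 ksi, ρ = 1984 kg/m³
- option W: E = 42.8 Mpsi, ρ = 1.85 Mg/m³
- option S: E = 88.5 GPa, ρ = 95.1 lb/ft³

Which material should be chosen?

option W

Putting every candidate on a common basis:
  option Y: E = 110.6 GPa, ρ = 7110 kg/m³
  option D: E = 33.99 GPa, ρ = 1984 kg/m³
  option W: E = 295.1 GPa, ρ = 1850 kg/m³
  option S: E = 88.50 GPa, ρ = 1523 kg/m³
  option W: M = 3.60×10⁻³
  option S: M = 2.93×10⁻³
  option D: M = 1.63×10⁻³
  option Y: M = 0.675×10⁻³
Highest index: option W.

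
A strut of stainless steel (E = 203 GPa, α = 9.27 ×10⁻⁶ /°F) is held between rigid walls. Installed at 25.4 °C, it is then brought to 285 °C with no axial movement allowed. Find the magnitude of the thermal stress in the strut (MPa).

879 MPa

α = 9.27×10⁻⁶/°F × 9/5 = 16.7×10⁻⁶/K.
ΔT = 259.6 K. Constrained thermal stress σ = E·α·ΔT = 203.0×10³ MPa × 16.7×10⁻⁶ × 259.6 = 879 MPa (compressive).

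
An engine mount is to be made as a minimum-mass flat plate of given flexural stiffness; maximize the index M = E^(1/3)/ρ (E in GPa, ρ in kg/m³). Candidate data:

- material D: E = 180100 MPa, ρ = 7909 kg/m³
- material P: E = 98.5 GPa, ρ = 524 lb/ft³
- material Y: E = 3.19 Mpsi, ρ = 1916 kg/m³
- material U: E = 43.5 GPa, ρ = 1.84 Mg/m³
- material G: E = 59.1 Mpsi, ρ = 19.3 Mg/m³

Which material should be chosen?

In SI units:
  material D: E = 180.1 GPa, ρ = 7909 kg/m³
  material P: E = 98.50 GPa, ρ = 8394 kg/m³
  material Y: E = 21.99 GPa, ρ = 1916 kg/m³
  material U: E = 43.50 GPa, ρ = 1840 kg/m³
  material G: E = 407.5 GPa, ρ = 19300 kg/m³
  material U: M = 1.91×10⁻³
  material Y: M = 1.46×10⁻³
  material D: M = 0.714×10⁻³
  material P: M = 0.550×10⁻³
  material G: M = 0.384×10⁻³
Highest index: material U.

material U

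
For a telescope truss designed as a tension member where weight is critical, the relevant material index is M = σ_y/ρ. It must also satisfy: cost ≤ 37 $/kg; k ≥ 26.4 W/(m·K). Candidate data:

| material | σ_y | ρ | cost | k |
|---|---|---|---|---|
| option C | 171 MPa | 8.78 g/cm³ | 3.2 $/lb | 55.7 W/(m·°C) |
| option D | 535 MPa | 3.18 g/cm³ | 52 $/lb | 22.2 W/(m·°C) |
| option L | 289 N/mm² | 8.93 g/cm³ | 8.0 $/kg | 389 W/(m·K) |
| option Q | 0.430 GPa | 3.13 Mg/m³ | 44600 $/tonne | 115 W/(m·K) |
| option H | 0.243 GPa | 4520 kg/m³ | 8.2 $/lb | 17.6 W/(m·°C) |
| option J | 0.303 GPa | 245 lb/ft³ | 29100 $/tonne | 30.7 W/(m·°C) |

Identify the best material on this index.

Screen on constraints: cost ≤ 37 $/kg; k ≥ 26.4 W/(m·K). Survivors: option C, option L, option J.
Normalizing units and computing the index:
  option C: σ_y = 171.0 MPa, ρ = 8780 kg/m³
  option L: σ_y = 289.0 MPa, ρ = 8930 kg/m³
  option J: σ_y = 303.0 MPa, ρ = 3925 kg/m³
  option J: M = 77.2 kN·m/kg
  option L: M = 32.4 kN·m/kg
  option C: M = 19.5 kN·m/kg
The maximum is for option J.

option J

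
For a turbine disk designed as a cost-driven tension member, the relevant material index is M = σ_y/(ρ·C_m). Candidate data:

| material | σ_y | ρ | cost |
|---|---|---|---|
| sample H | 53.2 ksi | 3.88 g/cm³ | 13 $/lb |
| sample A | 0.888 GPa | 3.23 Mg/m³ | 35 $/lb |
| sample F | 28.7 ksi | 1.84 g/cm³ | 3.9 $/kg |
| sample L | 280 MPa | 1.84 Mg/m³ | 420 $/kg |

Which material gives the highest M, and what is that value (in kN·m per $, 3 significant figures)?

Normalizing units and computing the index:
  sample H: σ_y = 366.8 MPa, ρ = 3880 kg/m³, cost = 28.66 $/kg
  sample A: σ_y = 888.0 MPa, ρ = 3230 kg/m³, cost = 77.16 $/kg
  sample F: σ_y = 197.9 MPa, ρ = 1840 kg/m³, cost = 3.900 $/kg
  sample L: σ_y = 280.0 MPa, ρ = 1840 kg/m³, cost = 420.0 $/kg
  sample F: M = 27.6 kN·m per $
  sample A: M = 3.56 kN·m per $
  sample H: M = 3.30 kN·m per $
  sample L: M = 0.362 kN·m per $
The maximum is for sample F.

sample F, M = 27.6 kN·m per $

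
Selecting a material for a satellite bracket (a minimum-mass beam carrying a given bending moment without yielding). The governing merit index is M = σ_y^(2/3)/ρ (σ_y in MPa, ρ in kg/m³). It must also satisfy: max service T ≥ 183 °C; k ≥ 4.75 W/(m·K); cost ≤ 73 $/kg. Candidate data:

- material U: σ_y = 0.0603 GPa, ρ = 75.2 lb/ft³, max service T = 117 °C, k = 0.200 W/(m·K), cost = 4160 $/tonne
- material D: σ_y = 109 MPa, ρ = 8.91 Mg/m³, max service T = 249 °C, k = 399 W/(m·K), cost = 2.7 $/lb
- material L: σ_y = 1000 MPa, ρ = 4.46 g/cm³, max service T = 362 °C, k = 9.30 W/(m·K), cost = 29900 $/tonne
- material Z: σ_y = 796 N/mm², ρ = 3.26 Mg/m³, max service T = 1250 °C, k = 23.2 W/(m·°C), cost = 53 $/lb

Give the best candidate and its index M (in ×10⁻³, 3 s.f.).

material L, M = 22.4×10⁻³

Screen on constraints: max service T ≥ 183 °C; k ≥ 4.75 W/(m·K); cost ≤ 73 $/kg. Survivors: material D, material L.
Convert each candidate to consistent units, then evaluate M:
  material D: σ_y = 109.0 MPa, ρ = 8910 kg/m³
  material L: σ_y = 1000 MPa, ρ = 4460 kg/m³
  material L: M = 22.4×10⁻³
  material D: M = 2.56×10⁻³
Highest index: material L.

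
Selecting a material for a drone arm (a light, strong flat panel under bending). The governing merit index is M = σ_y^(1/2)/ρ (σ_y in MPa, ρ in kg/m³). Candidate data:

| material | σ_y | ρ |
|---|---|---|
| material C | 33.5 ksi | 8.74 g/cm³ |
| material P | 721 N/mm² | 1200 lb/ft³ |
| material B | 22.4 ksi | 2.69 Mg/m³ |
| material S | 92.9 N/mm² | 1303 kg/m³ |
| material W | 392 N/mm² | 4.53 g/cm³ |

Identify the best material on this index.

material S

Normalizing units and computing the index:
  material C: σ_y = 231.0 MPa, ρ = 8740 kg/m³
  material P: σ_y = 721.0 MPa, ρ = 19220 kg/m³
  material B: σ_y = 154.4 MPa, ρ = 2690 kg/m³
  material S: σ_y = 92.90 MPa, ρ = 1303 kg/m³
  material W: σ_y = 392.0 MPa, ρ = 4530 kg/m³
  material S: M = 7.40×10⁻³
  material B: M = 4.62×10⁻³
  material W: M = 4.37×10⁻³
  material C: M = 1.74×10⁻³
  material P: M = 1.40×10⁻³
Material S ranks first.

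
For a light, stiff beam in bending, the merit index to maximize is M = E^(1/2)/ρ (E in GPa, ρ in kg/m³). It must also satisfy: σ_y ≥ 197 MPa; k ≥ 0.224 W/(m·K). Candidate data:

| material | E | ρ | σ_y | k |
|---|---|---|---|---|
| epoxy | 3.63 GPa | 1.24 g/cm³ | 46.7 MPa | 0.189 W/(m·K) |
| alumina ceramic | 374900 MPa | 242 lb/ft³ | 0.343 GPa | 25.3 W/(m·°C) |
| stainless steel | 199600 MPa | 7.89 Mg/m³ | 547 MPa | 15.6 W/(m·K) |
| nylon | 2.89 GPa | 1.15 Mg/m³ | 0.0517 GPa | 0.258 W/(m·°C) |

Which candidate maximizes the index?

alumina ceramic

Screen on constraints: σ_y ≥ 197 MPa; k ≥ 0.224 W/(m·K). Survivors: alumina ceramic, stainless steel.
Convert each candidate to consistent units, then evaluate M:
  alumina ceramic: E = 374.9 GPa, ρ = 3876 kg/m³
  stainless steel: E = 199.6 GPa, ρ = 7890 kg/m³
  alumina ceramic: M = 4.99×10⁻³
  stainless steel: M = 1.79×10⁻³
The maximum is for alumina ceramic.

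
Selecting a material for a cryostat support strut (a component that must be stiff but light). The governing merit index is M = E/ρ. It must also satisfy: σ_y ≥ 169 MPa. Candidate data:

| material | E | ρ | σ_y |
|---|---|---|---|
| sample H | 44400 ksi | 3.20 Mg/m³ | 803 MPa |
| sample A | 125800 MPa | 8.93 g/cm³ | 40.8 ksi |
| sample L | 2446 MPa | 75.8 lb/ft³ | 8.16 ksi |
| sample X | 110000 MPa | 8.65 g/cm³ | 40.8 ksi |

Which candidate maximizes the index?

sample H

Screen on constraints: σ_y ≥ 169 MPa. Survivors: sample H, sample A, sample X.
Putting every candidate on a common basis:
  sample H: E = 306.1 GPa, ρ = 3200 kg/m³
  sample A: E = 125.8 GPa, ρ = 8930 kg/m³
  sample X: E = 110.0 GPa, ρ = 8650 kg/m³
  sample H: M = 95.7 MN·m/kg
  sample A: M = 14.1 MN·m/kg
  sample X: M = 12.7 MN·m/kg
The maximum is for sample H.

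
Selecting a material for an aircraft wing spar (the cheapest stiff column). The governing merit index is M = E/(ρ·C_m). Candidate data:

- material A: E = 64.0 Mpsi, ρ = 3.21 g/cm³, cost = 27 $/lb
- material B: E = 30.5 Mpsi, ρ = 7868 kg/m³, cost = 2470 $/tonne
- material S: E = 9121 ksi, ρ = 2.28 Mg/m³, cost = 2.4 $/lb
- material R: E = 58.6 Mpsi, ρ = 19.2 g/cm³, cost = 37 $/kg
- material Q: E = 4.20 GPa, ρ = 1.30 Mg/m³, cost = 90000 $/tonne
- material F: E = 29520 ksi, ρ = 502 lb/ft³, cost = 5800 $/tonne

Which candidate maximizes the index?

Normalizing units and computing the index:
  material A: E = 441.3 GPa, ρ = 3210 kg/m³, cost = 59.52 $/kg
  material B: E = 210.3 GPa, ρ = 7868 kg/m³, cost = 2.470 $/kg
  material S: E = 62.89 GPa, ρ = 2280 kg/m³, cost = 5.291 $/kg
  material R: E = 404.0 GPa, ρ = 19200 kg/m³, cost = 37.00 $/kg
  material Q: E = 4.200 GPa, ρ = 1300 kg/m³, cost = 90.00 $/kg
  material F: E = 203.5 GPa, ρ = 8041 kg/m³, cost = 5.800 $/kg
  material B: M = 10.8 MN·m per $
  material S: M = 5.21 MN·m per $
  material F: M = 4.36 MN·m per $
  material A: M = 2.31 MN·m per $
  material R: M = 0.569 MN·m per $
  material Q: M = 0.0359 MN·m per $
Material B ranks first.

material B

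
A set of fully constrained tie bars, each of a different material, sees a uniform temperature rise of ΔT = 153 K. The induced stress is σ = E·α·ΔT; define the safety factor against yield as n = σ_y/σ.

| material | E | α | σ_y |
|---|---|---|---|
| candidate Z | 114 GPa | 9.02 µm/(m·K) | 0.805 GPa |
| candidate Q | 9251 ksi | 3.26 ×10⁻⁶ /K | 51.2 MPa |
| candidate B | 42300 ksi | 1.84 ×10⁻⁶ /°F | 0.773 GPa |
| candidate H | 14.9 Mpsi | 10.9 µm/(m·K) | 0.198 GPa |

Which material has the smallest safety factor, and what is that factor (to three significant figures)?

In consistent units (E in GPa, α in ×10⁻⁶/K, σ_y in MPa):
  candidate Z: E = 114.0, α = 9.02, σ_y = 805.0 → σ = 157 MPa, n = 5.12
  candidate Q: E = 63.78, α = 3.26, σ_y = 51.20 → σ = 31.8 MPa, n = 1.61
  candidate B: E = 291.6, α = 3.31, σ_y = 773.0 → σ = 148 MPa, n = 5.23
  candidate H: E = 102.7, α = 10.9, σ_y = 198.0 → σ = 171 MPa, n = 1.16
Candidate H has the lowest safety factor, n = 1.16.

candidate H, n = 1.16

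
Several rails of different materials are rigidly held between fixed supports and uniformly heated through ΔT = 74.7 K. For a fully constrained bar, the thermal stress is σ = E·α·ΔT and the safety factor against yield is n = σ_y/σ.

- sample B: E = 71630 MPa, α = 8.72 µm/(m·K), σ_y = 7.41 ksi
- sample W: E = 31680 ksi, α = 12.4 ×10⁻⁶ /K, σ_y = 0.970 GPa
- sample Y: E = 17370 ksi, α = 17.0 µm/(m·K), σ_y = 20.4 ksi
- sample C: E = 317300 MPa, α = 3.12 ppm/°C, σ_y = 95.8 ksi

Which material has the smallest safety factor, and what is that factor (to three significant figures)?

sample Y, n = 0.925

In consistent units (E in GPa, α in ×10⁻⁶/K, σ_y in MPa):
  sample B: E = 71.63, α = 8.72, σ_y = 51.09 → σ = 46.7 MPa, n = 1.09
  sample W: E = 218.4, α = 12.4, σ_y = 970.0 → σ = 202 MPa, n = 4.79
  sample Y: E = 119.8, α = 17.0, σ_y = 140.7 → σ = 152 MPa, n = 0.925
  sample C: E = 317.3, α = 3.12, σ_y = 660.5 → σ = 74.0 MPa, n = 8.93
The minimum is sample Y at n = 0.925.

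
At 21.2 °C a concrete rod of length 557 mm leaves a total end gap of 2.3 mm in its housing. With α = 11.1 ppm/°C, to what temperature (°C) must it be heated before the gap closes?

α·L₀·ΔT = 2.3 mm ⇒ ΔT = 2.3 / (11.1×10⁻⁶ × 557.0) = 372.0 K.
T = 21.2 + 372.0 = 393.2 °C.

393 °C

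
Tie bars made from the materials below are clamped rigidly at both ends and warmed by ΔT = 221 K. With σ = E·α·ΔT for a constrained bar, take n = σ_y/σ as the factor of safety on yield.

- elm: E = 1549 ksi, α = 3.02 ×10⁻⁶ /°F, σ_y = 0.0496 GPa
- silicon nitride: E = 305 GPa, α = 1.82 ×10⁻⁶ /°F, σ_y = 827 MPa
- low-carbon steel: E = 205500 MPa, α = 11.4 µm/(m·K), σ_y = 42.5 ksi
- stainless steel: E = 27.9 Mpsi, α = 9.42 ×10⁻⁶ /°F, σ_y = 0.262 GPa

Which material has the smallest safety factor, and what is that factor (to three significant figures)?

stainless steel, n = 0.363

With everything in SI (GPa, ×10⁻⁶/K, MPa):
  elm: E = 10.68, α = 5.44, σ_y = 49.60 → σ = 12.8 MPa, n = 3.87
  silicon nitride: E = 305.0, α = 3.28, σ_y = 827.0 → σ = 221 MPa, n = 3.75
  low-carbon steel: E = 205.5, α = 11.4, σ_y = 293.0 → σ = 518 MPa, n = 0.566
  stainless steel: E = 192.4, α = 17.0, σ_y = 262.0 → σ = 721 MPa, n = 0.363
Smallest n: stainless steel with n = 0.363.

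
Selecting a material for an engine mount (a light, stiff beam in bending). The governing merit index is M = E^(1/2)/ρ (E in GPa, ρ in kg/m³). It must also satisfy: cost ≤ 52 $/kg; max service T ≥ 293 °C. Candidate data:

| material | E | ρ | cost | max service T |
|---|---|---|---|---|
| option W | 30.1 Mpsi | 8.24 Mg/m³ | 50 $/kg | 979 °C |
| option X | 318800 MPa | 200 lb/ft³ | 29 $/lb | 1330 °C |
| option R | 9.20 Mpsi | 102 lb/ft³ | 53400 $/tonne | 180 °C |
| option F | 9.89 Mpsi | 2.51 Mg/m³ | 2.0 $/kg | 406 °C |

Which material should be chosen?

Screen on constraints: cost ≤ 52 $/kg; max service T ≥ 293 °C. Survivors: option W, option F.
In SI units:
  option W: E = 207.5 GPa, ρ = 8240 kg/m³
  option F: E = 68.19 GPa, ρ = 2510 kg/m³
  option F: M = 3.29×10⁻³
  option W: M = 1.75×10⁻³
Option F ranks first.

option F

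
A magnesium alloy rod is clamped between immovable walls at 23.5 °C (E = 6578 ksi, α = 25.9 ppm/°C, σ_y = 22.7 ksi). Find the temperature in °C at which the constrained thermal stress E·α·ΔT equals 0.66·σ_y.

111 °C

E = 6578 ksi = 45.35 GPa.
σ_y = 22.7 ksi = 156.5 MPa.
E·α·ΔT = 103.3 MPa ⇒ ΔT = 103.3 / (45.35×10³ × 25.9×10⁻⁶) = 87.94 K.
T = 23.5 + 87.94 = 111.4 °C.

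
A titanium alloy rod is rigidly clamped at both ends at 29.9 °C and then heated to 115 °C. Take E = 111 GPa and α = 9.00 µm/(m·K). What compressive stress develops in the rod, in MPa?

ΔT = 85.10 K. Constrained thermal stress σ = E·α·ΔT = 111.0×10³ MPa × 9.00×10⁻⁶ × 85.10 = 85.0 MPa (compressive).

85.0 MPa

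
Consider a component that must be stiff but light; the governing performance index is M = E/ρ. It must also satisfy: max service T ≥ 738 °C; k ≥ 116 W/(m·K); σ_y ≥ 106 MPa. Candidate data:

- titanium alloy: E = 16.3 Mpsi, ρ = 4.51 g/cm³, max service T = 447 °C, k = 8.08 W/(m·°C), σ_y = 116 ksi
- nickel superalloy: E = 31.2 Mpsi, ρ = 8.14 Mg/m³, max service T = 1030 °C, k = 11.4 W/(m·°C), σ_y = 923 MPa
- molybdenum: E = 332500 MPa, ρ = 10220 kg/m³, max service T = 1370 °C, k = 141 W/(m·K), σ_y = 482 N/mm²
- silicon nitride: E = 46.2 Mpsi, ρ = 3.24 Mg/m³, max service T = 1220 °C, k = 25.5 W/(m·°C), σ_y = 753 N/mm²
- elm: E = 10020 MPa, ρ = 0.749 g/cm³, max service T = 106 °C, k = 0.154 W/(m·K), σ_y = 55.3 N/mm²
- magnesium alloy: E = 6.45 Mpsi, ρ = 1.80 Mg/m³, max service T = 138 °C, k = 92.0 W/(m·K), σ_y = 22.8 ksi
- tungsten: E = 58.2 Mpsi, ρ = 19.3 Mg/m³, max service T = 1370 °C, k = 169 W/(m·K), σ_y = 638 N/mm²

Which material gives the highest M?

Screen on constraints: max service T ≥ 738 °C; k ≥ 116 W/(m·K); σ_y ≥ 106 MPa. Survivors: molybdenum, tungsten.
In SI units:
  molybdenum: E = 332.5 GPa, ρ = 10220 kg/m³
  tungsten: E = 401.3 GPa, ρ = 19300 kg/m³
  molybdenum: M = 32.5 MN·m/kg
  tungsten: M = 20.8 MN·m/kg
Molybdenum has the largest M.

molybdenum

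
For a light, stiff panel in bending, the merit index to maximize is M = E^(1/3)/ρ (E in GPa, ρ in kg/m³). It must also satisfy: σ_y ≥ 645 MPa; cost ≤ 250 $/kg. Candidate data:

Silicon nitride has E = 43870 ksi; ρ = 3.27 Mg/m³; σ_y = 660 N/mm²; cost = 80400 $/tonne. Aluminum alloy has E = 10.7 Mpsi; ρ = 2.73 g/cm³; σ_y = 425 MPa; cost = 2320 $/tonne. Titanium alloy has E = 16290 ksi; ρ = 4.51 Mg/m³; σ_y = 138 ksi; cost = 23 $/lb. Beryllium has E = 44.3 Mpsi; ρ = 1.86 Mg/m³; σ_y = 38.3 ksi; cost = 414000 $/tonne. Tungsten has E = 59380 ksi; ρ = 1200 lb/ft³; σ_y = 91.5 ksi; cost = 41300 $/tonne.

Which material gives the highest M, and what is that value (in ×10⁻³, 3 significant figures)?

Screen on constraints: σ_y ≥ 645 MPa; cost ≤ 250 $/kg. Survivors: silicon nitride, titanium alloy.
Putting every candidate on a common basis:
  silicon nitride: E = 302.5 GPa, ρ = 3270 kg/m³
  titanium alloy: E = 112.3 GPa, ρ = 4510 kg/m³
  silicon nitride: M = 2.05×10⁻³
  titanium alloy: M = 1.07×10⁻³
Silicon nitride ranks first.

silicon nitride, M = 2.05×10⁻³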